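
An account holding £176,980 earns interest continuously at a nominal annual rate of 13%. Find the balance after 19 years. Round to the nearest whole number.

£2,092,337

A = P·e^(rt) = 176,980·e^(0.13·19) = 176,980·e^2.47.
e^2.47 ≈ 11.82244685165, so A ≈ 2,092,336.6438.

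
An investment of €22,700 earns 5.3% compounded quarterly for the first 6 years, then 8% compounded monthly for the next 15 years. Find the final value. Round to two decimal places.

Phase 1: 22,700·(1 + 0.01325)^24 ≈ 31,133.2569.
Phase 2: 31,133.2569·(1 + 0.08/12)^180 ≈ 102,955.2359.

€102,955.24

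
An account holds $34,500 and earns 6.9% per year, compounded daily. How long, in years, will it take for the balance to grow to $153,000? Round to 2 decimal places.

21.59 years

We need (1 + 0.000189041)^(365t) = 4.4348, so 365t = ln 4.4348 / ln 1.000189 ≈ 7879.8706.
t ≈ 7879.8706/365 = 21.5887 years.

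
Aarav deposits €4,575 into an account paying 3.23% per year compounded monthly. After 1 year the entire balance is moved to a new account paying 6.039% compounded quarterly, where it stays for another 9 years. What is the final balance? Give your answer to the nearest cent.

Phase 1: 4,575·(1 + 0.0323/12)^12 ≈ 4,724.9799.
Phase 2: 4,724.9799·(1 + 0.0150975)^36 ≈ 8,103.6236.

€8,103.62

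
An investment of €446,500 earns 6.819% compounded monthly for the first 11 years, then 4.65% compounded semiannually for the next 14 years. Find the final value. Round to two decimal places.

Phase 1: 446,500·(1 + 0.0056825)^132 ≈ 943,320.6404.
Phase 2: 943,320.6404·(1 + 0.02325)^28 ≈ 1,795,347.1229.

€1,795,347.12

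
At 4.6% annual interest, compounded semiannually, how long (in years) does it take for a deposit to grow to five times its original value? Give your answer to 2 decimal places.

35.39 years

(1 + 0.023)^(2t) = 5.
2t = ln 5 / ln(1 + 0.023) ≈ 1.6094/0.0227395 ≈ 70.7772.
t ≈ 35.3886.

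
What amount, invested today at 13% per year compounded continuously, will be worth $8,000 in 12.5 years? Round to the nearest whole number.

P = A·e^(−rt) = 8,000·e^(−1.625).
e^(−1.625) ≈ 0.1969116752, so P ≈ 1,575.2934.

$1,575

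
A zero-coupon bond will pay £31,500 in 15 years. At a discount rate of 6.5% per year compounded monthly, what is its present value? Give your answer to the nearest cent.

£11,912.86

Growth factor = (1 + 0.065/12)^180 ≈ 2.6442008195.
P = 31,500/2.6442008195 ≈ 11,912.8622.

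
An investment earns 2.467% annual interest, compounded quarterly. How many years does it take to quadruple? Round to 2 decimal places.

(1 + 0.0061675)^(4t) = 4.
4t = ln 4 / ln(1 + 0.0061675) ≈ 1.3863/0.00614856 ≈ 225.4666.
t ≈ 56.3666.

56.37 years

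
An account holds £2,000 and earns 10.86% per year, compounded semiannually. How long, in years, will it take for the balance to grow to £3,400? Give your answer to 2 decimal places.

5.02 years

(1 + 0.0543)^(2t) = 3,400/2,000 = 1.7.
2t·ln(1 + 0.0543) = ln(1.7); 2t = 0.53063/0.052877 ≈ 10.0351.
t ≈ 5.0176 years.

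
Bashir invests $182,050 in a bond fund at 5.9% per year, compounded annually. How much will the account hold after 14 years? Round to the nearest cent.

$406,194.58

Annual rate = 5.9% = 0.059; years = 14.
A = 182,050·(1 + 0.059)^14 ≈ 182,050·2.2312253808 ≈ 406,194.5806.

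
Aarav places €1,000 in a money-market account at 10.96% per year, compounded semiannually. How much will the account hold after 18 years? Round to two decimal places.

Periodic rate = 10.96%/2 = 0.0548; periods = 2·18 = 36.
A = 1,000·(1 + 0.0548)^36 ≈ 1,000·6.8253411 ≈ 6,825.3411.

€6,825.34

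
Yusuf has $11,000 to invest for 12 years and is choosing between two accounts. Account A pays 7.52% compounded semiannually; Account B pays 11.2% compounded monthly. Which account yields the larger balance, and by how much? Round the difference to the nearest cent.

A: (1 + 0.0376)^24 ≈ 2.4250411577, so 11,000 × 2.4250411577 ≈ 26,675.4527.
B: (1 + 0.112/12)^144 ≈ 3.8105241605, so 11,000 × 3.8105241605 ≈ 41,915.7658.
Difference ≈ 15,240.3130 in favor of B.

Account B, by $15,240.31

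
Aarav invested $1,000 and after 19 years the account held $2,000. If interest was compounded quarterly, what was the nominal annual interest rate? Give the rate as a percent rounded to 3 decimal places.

(1 + r/4)^76 = 2,000/1,000 = 2.
1 + r/4 = 2^(1/76) ≈ 1.009162, so r/4 ≈ 0.00916207.
r ≈ 4·0.00916207 = 3.66483%.

3.665%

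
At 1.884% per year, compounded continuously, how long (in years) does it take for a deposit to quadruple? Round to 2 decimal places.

73.58 years

e^(0.01884t) = 4, so 0.01884t = ln 4 ≈ 1.3863.
t ≈ 1.3863/0.01884 ≈ 73.5825.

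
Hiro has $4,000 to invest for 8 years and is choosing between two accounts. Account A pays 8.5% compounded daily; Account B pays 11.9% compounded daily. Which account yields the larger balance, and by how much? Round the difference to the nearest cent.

Account A growth factor: (1 + 0.085/365)^2920 ≈ 1.973721475; balance ≈ 7,894.8859.
Account B growth factor: (1 + 0.119/365)^2920 ≈ 2.5904842949; balance ≈ 10,361.9372.
Account B is larger by 2,467.0513.

Account B, by $2,467.05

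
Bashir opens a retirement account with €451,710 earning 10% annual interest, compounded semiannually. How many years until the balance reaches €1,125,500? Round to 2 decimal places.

We need (1 + 0.05)^(2t) = 2.4916, so 2t = ln 2.4916 / ln 1.05 ≈ 18.7116.
t ≈ 18.7116/2 = 9.3558 years.

9.36 years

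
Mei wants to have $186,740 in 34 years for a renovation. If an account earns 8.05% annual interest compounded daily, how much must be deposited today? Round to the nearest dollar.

Periodic rate = 8.05%/365 = 0.000220548; 12410 periods.
P = 186,740/(1 + 0.0805/365)^12410 ≈ 186,740/15.4359348731 ≈ 12,097.7447.

$12,098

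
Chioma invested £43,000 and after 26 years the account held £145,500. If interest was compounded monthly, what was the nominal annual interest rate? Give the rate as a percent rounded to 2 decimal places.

(1 + r/12)^312 = 145,500/43,000 = 3.38372.
1 + r/12 = 3.38372^(1/312) ≈ 1.003915, so r/12 ≈ 0.00391462.
r ≈ 12·0.00391462 = 4.69754%.

4.70%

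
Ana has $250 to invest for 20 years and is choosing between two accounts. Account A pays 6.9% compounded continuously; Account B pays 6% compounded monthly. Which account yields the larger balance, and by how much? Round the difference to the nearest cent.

A: e^(0.069·20) = e^1.38 ≈ 3.97490163, so 250 × 3.97490163 ≈ 993.7254.
B: (1 + 0.005)^240 ≈ 3.31020448, so 250 × 3.31020448 ≈ 827.5511.
Difference ≈ 166.1743 in favor of A.

Account A, by $166.17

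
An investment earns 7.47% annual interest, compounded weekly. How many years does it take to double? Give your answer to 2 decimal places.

9.29 years

(1 + 0.00143654)^(52t) = 2.
52t = ln 2 / ln(1 + 0.00143654) ≈ 0.69315/0.00143551 ≈ 482.8586.
t ≈ 9.2857.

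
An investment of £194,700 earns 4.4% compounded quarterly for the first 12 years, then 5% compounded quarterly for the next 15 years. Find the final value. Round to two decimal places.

£693,622.76

After 12 years at 4.4%: 194,700 × 1.69065684962 ≈ 329,170.8886.
Then 15 years at 5%: 329,170.8886 × 2.10718134695 ≈ 693,622.7565.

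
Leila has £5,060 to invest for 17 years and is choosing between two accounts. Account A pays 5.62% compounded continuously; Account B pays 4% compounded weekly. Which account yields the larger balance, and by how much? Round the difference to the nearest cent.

Account A, by £3,169.32

Account A growth factor: e^(0.0562·17) = e^0.9554 ≈ 2.5997102591; balance ≈ 13,154.5339.
Account B growth factor: (1 + 0.04/52)^884 ≈ 1.973361819; balance ≈ 9,985.2108.
Account A is larger by 3,169.3231.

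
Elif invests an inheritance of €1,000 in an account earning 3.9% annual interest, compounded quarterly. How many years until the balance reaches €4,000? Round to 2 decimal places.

35.72 years

We need (1 + 0.00975)^(4t) = 4, so 4t = ln 4 / ln 1.00975 ≈ 142.8761.
t ≈ 142.8761/4 = 35.7190 years.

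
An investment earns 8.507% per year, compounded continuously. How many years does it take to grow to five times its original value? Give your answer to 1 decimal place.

18.9 years

e^(0.08507t) = 5, so 0.08507t = ln 5 ≈ 1.6094.
t ≈ 1.6094/0.08507 ≈ 18.9190.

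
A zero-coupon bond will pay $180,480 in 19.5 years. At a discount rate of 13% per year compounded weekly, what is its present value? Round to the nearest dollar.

Periodic rate = 13%/52 = 0.0025; 1014 periods.
P = 180,480/(1 + 0.0025)^1014 ≈ 180,480/12.5765821022 ≈ 14,350.4808.

$14,350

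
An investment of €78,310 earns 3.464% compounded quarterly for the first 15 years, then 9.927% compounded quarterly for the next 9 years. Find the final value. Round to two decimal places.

After 15 years at 3.464%: 78,310 × 1.6775980487 ≈ 131,372.7032.
Then 9 years at 9.927%: 131,372.7032 × 2.41699184202 ≈ 317,526.7519.

€317,526.75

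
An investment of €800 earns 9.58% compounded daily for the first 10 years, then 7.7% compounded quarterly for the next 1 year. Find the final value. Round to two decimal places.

After 10 years at 9.58%: 800 × 2.606150689 ≈ 2,084.9206.
Then 1 years at 7.7%: 2,084.9206 × 1.079252046 ≈ 2,250.1548.

€2,250.15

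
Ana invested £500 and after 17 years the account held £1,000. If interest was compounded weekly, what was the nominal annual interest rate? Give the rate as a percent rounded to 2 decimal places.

The 884-period growth factor is 1,000/500 = 2.
r/52 = 2^(1/884) − 1 ≈ 0.000784411, so r ≈ 52·0.000784411 = 4.07894%.

4.08%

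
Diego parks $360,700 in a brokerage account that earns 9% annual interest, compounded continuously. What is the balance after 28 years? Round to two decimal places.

$4,482,994.82

A = P·e^(rt) = 360,700·e^(0.09·28) = 360,700·e^2.52.
e^2.52 ≈ 12.42859666358, so A ≈ 4,482,994.8166.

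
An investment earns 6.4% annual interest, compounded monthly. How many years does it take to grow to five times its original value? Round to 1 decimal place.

(1 + 0.00533333)^(12t) = 5.
12t = ln 5 / ln(1 + 0.00533333) ≈ 1.6094/0.00531916 ≈ 302.5736.
t ≈ 25.2145.

25.2 years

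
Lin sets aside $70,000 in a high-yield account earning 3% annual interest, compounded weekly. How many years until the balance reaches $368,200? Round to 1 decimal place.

55.4 years

We need (1 + 0.000576923)^(52t) = 5.26, so 52t = ln 5.26 / ln 1.000577 ≈ 2878.3904.
t ≈ 2878.3904/52 = 55.3537 years.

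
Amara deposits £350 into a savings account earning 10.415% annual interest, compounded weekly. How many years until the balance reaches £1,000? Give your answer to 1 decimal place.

10.1 years

(1 + 0.00200288)^(52t) = 1,000/350 = 2.8571.
52t·ln(1 + 0.00200288) = ln(2.8571); 52t = 1.0498/0.00200088 ≈ 524.6798.
t ≈ 10.0900 years.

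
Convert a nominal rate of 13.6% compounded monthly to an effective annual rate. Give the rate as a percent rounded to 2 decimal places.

EAR = (1 + 13.6%/12)^12 − 1 = (1 + 0.0113333)^12 − 1.
(1 + 0.0113333)^12 ≈ 1.144806, so EAR ≈ 14.48059%.

14.48%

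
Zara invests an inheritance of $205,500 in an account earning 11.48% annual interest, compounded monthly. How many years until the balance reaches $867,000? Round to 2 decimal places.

(1 + 0.00956667)^(12t) = 867,000/205,500 = 4.219.
12t·ln(1 + 0.00956667) = ln(4.219); 12t = 1.4396/0.0095212 ≈ 151.1988.
t ≈ 12.5999 years.

12.60 years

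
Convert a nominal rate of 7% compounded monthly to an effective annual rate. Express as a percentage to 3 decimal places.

7.229%

One year is 12 periods at 0.00583333 each: (1 + 0.00583333)^12 ≈ 1.07229.
EAR = 1.07229 − 1 ≈ 7.22901%.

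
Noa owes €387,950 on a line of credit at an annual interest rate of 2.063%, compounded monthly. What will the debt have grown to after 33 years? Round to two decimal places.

€765,923.23

Periodic rate = 2.063%/12 = 0.00171917; periods = 12·33 = 396.
A = 387,950·(1 + 0.02063/12)^396 ≈ 387,950·1.97428335465 ≈ 765,923.2274.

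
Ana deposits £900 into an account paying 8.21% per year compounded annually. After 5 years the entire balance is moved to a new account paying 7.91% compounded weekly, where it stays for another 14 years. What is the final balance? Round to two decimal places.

£4,037.86

After 5 years at 8.21%: 900 × 1.483668872 ≈ 1,335.3020.
Then 14 years at 7.91%: 1,335.3020 × 3.023933872 ≈ 4,037.8649.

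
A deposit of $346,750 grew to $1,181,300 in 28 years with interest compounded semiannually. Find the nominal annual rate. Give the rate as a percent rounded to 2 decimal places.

4.43%

The 56-period growth factor is 1,181,300/346,750 = 3.40678.
r/2 = 3.40678^(1/56) − 1 ≈ 0.02213, so r ≈ 2·0.02213 = 4.42600%.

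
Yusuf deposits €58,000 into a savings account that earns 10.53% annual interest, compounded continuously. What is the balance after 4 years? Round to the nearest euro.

A = P·e^(rt) = 58,000·e^(0.1053·4) = 58,000·e^0.4212.
e^0.4212 ≈ 1.5237890057, so A ≈ 88,379.7623.

€88,380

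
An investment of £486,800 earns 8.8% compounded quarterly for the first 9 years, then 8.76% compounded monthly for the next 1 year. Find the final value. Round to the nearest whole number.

After 9 years at 8.8%: 486,800 × 2.188931891624 ≈ 1,065,572.0448.
Then 1 years at 8.76%: 1,065,572.0448 × 1.091204146012 ≈ 1,162,756.6332.

£1,162,757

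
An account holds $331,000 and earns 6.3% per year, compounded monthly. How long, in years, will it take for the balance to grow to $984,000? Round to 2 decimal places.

17.34 years

We need (1 + 0.00525)^(12t) = 2.9728, so 12t = ln 2.9728 / ln 1.00525 ≈ 208.0695.
t ≈ 208.0695/12 = 17.3391 years.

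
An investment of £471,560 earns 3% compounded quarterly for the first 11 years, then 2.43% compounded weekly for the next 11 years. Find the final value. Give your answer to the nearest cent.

Phase 1: 471,560·(1 + 0.0075)^44 ≈ 655,117.7565.
Phase 2: 655,117.7565·(1 + 0.0243/52)^572 ≈ 855,813.5732.

£855,813.57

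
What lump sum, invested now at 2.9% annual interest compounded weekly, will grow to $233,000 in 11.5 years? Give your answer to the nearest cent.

Growth factor = (1 + 0.029/52)^598 ≈ 1.39571529394.
P = 233,000/1.39571529394 ≈ 166,939.4905.

$166,939.49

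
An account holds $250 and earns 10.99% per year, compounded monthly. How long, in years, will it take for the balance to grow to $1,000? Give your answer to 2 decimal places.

12.67 years

(1 + 0.00915833)^(12t) = 1,000/250 = 4.
12t·ln(1 + 0.00915833) = ln(4); 12t = 1.3863/0.00911665 ≈ 152.0618.
t ≈ 12.6718 years.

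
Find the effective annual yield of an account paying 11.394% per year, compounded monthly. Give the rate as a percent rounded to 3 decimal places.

12.008%

EAR = (1 + 11.394%/12)^12 − 1 = (1 + 0.009495)^12 − 1.
(1 + 0.009495)^12 ≈ 1.120083, so EAR ≈ 12.00826%.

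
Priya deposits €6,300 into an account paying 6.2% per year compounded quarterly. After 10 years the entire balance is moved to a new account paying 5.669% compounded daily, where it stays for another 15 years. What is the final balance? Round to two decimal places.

€27,277.92

Phase 1: 6,300·(1 + 0.0155)^40 ≈ 11,655.6812.
Phase 2: 11,655.6812·(1 + 0.05669/365)^5475 ≈ 27,277.9228.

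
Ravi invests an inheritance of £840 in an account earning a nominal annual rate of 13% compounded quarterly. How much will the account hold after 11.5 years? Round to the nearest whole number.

Growth factor = (1 + 0.0325)^46 ≈ 4.354544922.
A ≈ 840 × 4.354544922 ≈ 3,657.8177.

£3,658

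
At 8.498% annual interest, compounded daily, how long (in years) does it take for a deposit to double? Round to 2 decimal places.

(1 + 0.000232822)^(365t) = 2.
365t = ln 2 / ln(1 + 0.000232822) ≈ 0.69315/0.000232795 ≈ 2977.5026.
t ≈ 8.1575.

8.16 years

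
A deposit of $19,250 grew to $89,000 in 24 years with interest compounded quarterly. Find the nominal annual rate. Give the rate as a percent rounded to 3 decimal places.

The 96-period growth factor is 89,000/19,250 = 4.62338.
r/4 = 4.62338^(1/96) − 1 ≈ 0.0160771, so r ≈ 4·0.0160771 = 6.43084%.

6.431%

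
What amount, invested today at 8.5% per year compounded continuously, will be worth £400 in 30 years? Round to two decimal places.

P = A·e^(−rt) = 400·e^(−2.55).
e^(−2.55) ≈ 0.078081666, so P ≈ 31.2327.

£31.23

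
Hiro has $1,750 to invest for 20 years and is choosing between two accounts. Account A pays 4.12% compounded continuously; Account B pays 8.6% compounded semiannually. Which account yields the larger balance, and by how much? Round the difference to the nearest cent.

Account A growth factor: e^(0.0412·20) = e^0.824 ≈ 2.279600025; balance ≈ 3,989.3000.
Account B growth factor: (1 + 0.043)^40 ≈ 5.387314594; balance ≈ 9,427.8005.
Account B is larger by 5,438.5005.

Account B, by $5,438.50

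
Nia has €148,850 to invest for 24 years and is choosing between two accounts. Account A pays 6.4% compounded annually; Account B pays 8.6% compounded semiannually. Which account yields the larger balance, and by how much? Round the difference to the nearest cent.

Account A growth factor: (1 + 0.064)^24 ≈ 4.43199305339; balance ≈ 659,702.1660.
Account B growth factor: (1 + 0.043)^48 ≈ 7.544783889206; balance ≈ 1,123,041.0819.
Account B is larger by 463,338.9159.

Account B, by €463,338.92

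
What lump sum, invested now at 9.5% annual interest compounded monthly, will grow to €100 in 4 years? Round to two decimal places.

€68.49

Growth factor = (1 + 0.095/12)^48 ≈ 1.4600982.
P = 100/1.4600982 ≈ 68.4885.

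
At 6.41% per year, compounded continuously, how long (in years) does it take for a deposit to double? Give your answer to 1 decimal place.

10.8 years

e^(0.0641t) = 2, so 0.0641t = ln 2 ≈ 0.69315.
t ≈ 0.69315/0.0641 ≈ 10.8135.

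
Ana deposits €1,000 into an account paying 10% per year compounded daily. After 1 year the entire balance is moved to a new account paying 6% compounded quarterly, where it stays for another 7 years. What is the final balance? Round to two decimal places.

After 1 years at 10%: 1,000 × 1.105155782 ≈ 1,105.1558.
Then 7 years at 6%: 1,105.1558 × 1.51722218 ≈ 1,676.7669.

€1,676.77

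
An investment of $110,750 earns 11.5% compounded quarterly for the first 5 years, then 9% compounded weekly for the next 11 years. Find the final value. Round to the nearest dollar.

$524,953

Phase 1: 110,750·(1 + 0.02875)^20 ≈ 195,227.3680.
Phase 2: 195,227.3680·(1 + 0.09/52)^572 ≈ 524,953.2052.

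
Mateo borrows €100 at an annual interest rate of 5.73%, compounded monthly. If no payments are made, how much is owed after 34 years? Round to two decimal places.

Growth factor = (1 + 0.004775)^408 ≈ 6.9835922.
A ≈ 100 × 6.9835922 ≈ 698.3592.

€698.36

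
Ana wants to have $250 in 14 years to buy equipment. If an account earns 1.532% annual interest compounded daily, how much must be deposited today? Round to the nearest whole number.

Periodic rate = 1.532%/365 = 0.0000419726; 5110 periods.
P = 250/(1 + 0.01532/365)^5110 ≈ 250/1.23921176 ≈ 201.7411.

$202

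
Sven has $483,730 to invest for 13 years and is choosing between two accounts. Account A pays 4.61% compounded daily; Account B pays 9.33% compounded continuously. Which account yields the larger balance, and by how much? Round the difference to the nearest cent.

Account B, by $746,128.86

A: (1 + 0.0461/365)^4745 ≈ 1.82077485862, so 483,730 × 1.82077485862 ≈ 880,763.4224.
B: e^(0.0933·13) = e^1.2129 ≈ 3.363223873086, so 483,730 × 3.363223873086 ≈ 1,626,892.2841.
Difference ≈ 746,128.8618 in favor of B.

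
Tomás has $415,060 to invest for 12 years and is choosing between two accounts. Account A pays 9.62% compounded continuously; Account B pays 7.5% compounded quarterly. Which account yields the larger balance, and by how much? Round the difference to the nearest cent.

Account A growth factor: e^(0.0962·12) = e^1.1544 ≈ 3.172119574687; balance ≈ 1,316,619.9507.
Account B growth factor: (1 + 0.01875)^48 ≈ 2.439191196477; balance ≈ 1,012,410.6980.
Account A is larger by 304,209.2527.

Account A, by $304,209.25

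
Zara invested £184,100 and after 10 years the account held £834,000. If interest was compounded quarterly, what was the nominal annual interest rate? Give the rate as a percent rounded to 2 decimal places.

(1 + r/4)^40 = 834,000/184,100 = 4.53015.
1 + r/4 = 4.53015^(1/40) ≈ 1.038491, so r/4 ≈ 0.0384912.
r ≈ 4·0.0384912 = 15.39647%.

15.40%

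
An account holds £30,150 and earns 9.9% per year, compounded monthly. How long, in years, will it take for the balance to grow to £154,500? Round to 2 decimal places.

16.57 years

(1 + 0.00825)^(12t) = 154,500/30,150 = 5.1244.
12t·ln(1 + 0.00825) = ln(5.1244); 12t = 1.634/0.00821615 ≈ 198.8776.
t ≈ 16.5731 years.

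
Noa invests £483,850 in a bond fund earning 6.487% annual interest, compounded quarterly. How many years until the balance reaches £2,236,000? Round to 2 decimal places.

(1 + 0.0162175)^(4t) = 2,236,000/483,850 = 4.6213.
4t·ln(1 + 0.0162175) = ln(4.6213); 4t = 1.5307/0.0160874 ≈ 95.1471.
t ≈ 23.7868 years.

23.79 years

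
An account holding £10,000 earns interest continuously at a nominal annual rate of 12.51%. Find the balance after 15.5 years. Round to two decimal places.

A = P·e^(rt) = 10,000·e^(0.1251·15.5) = 10,000·e^1.93905.
e^1.93905 ≈ 6.9521432964, so A ≈ 69,521.4330.

£69,521.43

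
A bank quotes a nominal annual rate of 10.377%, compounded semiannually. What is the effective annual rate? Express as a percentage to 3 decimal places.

One year is 2 periods at 0.051885 each: (1 + 0.051885)^2 ≈ 1.106462.
EAR = 1.106462 − 1 ≈ 10.64621%.

10.646%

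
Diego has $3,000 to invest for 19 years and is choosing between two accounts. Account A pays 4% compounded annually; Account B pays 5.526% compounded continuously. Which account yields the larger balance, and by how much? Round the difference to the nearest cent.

A: (1 + 0.04)^19 ≈ 2.106849176, so 3,000 × 2.106849176 ≈ 6,320.5475.
B: e^(0.05526·19) = e^1.04994 ≈ 2.857479664, so 3,000 × 2.857479664 ≈ 8,572.4390.
Difference ≈ 2,251.8915 in favor of B.

Account B, by $2,251.89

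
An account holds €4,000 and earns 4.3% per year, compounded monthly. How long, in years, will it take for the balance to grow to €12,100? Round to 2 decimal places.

25.79 years

(1 + 0.00358333)^(12t) = 12,100/4,000 = 3.025.
12t·ln(1 + 0.00358333) = ln(3.025); 12t = 1.1069/0.00357693 ≈ 309.4585.
t ≈ 25.7882 years.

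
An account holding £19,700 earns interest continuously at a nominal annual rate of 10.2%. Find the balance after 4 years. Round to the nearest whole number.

£29,625

A = P·e^(rt) = 19,700·e^(0.102·4) = 19,700·e^0.408.
e^0.408 ≈ 1.5038071612, so A ≈ 29,625.0011.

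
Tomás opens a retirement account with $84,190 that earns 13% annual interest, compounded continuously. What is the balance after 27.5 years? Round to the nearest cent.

$3,005,130.13

A = P·e^(rt) = 84,190·e^(0.13·27.5) = 84,190·e^3.575.
e^3.575 ≈ 35.69462081566, so A ≈ 3,005,130.1265.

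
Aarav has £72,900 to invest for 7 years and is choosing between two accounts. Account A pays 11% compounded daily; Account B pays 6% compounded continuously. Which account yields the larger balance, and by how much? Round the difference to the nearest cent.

Account A growth factor: (1 + 0.11/365)^2555 ≈ 2.15951572659; balance ≈ 157,428.6965.
Account B growth factor: e^(0.06·7) = e^0.42 ≈ 1.52196155562; balance ≈ 110,950.9974.
Account A is larger by 46,477.6991.

Account A, by £46,477.70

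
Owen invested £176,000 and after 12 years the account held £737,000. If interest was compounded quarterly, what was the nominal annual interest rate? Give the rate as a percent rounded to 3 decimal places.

12.114%

The 48-period growth factor is 737,000/176,000 = 4.1875.
r/4 = 4.1875^(1/48) − 1 ≈ 0.030285, so r ≈ 4·0.030285 = 12.11401%.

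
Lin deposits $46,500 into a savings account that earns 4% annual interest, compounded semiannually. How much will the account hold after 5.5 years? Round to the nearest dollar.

Growth factor = (1 + 0.02)^11 ≈ 1.2433743084.
A ≈ 46,500 × 1.2433743084 ≈ 57,816.9053.

$57,817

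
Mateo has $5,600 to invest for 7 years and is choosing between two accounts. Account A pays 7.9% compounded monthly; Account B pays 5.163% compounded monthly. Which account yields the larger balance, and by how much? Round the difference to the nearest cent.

Account A, by $1,686.01

Account A growth factor: (1 + 0.079/12)^84 ≈ 1.735312753; balance ≈ 9,717.7514.
Account B growth factor: (1 + 0.0043025)^84 ≈ 1.434239494; balance ≈ 8,031.7412.
Account A is larger by 1,686.0102.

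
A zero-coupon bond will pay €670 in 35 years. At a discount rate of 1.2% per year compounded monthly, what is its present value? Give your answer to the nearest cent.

€440.31

Periodic rate = 1.2%/12 = 0.001; 420 periods.
P = 670/(1 + 0.001)^420 ≈ 670/1.52164219 ≈ 440.3138.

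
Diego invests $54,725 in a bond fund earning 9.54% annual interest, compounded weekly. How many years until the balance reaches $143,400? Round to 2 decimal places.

10.11 years

We need (1 + 0.00183462)^(52t) = 2.6204, so 52t = ln 2.6204 / ln 1.001835 ≈ 525.5601.
t ≈ 525.5601/52 = 10.1069 years.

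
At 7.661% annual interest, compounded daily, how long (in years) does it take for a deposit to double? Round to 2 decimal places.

(1 + 0.00020989)^(365t) = 2.
365t = ln 2 / ln(1 + 0.00020989) ≈ 0.69315/0.000209868 ≈ 3302.7708.
t ≈ 9.0487.

9.05 years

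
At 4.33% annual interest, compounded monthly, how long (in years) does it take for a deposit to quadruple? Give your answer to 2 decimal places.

(1 + 0.00360833)^(12t) = 4.
12t = ln 4 / ln(1 + 0.00360833) ≈ 1.3863/0.00360184 ≈ 384.8852.
t ≈ 32.0738.

32.07 years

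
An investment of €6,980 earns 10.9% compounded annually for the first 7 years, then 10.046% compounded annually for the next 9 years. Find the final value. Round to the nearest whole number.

€34,084

After 7 years at 10.9%: 6,980 × 2.0631025842 ≈ 14,400.4560.
Then 9 years at 10.046%: 14,400.4560 × 2.3668370077 ≈ 34,083.5323.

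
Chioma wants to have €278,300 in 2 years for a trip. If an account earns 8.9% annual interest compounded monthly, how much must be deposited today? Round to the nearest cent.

€233,074.12

Growth factor = (1 + 0.089/12)^24 ≈ 1.19404077268.
P = 278,300/1.19404077268 ≈ 233,074.1180.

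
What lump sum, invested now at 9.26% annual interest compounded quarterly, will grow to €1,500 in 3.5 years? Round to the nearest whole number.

€1,089

Growth factor = (1 + 0.02315)^14 ≈ 1.377686238.
P = 1,500/1.377686238 ≈ 1,088.7820.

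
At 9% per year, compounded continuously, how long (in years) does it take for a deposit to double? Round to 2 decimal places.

7.70 years

e^(0.09t) = 2, so 0.09t = ln 2 ≈ 0.69315.
t ≈ 0.69315/0.09 ≈ 7.7016.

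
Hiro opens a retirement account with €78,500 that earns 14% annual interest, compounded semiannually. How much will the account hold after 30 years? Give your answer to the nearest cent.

Periodic rate = 14%/2 = 0.07; periods = 2·30 = 60.
A = 78,500·(1 + 0.07)^60 ≈ 78,500·57.94642683453 ≈ 4,548,794.5065.

€4,548,794.51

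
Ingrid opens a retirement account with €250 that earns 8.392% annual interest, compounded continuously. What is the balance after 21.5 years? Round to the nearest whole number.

A = P·e^(rt) = 250·e^(0.08392·21.5) = 250·e^1.80428.
e^1.80428 ≈ 6.075595445, so A ≈ 1,518.8989.

€1,519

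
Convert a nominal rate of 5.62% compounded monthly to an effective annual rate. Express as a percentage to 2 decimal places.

EAR = (1 + 5.62%/12)^12 − 1 = (1 + 0.00468333)^12 − 1.
(1 + 0.00468333)^12 ≈ 1.05767, so EAR ≈ 5.76705%.

5.77%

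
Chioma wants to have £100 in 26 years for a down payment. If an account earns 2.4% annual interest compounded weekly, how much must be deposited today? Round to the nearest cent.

Periodic rate = 2.4%/52 = 0.000461538; 1352 periods.
P = 100/(1 + 0.024/52)^1352 ≈ 100/1.86611 ≈ 53.5874.

£53.59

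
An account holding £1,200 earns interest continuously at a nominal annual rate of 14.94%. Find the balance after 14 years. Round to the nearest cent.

A = P·e^(rt) = 1,200·e^(0.1494·14) = 1,200·e^2.0916.
e^2.0916 ≈ 8.097861383, so A ≈ 9,717.4337.

£9,717.43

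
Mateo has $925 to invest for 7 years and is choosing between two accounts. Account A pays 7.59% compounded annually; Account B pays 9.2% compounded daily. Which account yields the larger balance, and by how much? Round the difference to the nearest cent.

Account B, by $217.50

Account A growth factor: (1 + 0.0759)^7 ≈ 1.668796394; balance ≈ 1,543.6367.
Account B growth factor: (1 + 0.092/365)^2555 ≈ 1.903927489; balance ≈ 1,761.1329.
Account B is larger by 217.4963.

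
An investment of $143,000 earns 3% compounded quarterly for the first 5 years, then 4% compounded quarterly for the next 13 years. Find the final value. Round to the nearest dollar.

$278,579

After 5 years at 3%: 143,000 × 1.1611841423 ≈ 166,049.3323.
Then 13 years at 4%: 166,049.3323 × 1.67768892146 ≈ 278,579.1253.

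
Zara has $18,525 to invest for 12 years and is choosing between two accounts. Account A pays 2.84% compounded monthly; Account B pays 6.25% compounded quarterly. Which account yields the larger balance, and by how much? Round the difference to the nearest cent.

Account B, by $12,953.66

A: (1 + 0.0284/12)^144 ≈ 1.4055059647, so 18,525 × 1.4055059647 ≈ 26,036.9980.
B: (1 + 0.015625)^48 ≈ 2.1047589631, so 18,525 × 2.1047589631 ≈ 38,990.6598.
Difference ≈ 12,953.6618 in favor of B.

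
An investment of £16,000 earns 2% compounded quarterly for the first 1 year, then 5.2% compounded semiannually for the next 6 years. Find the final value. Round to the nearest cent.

Phase 1: 16,000·(1 + 0.005)^4 ≈ 16,322.4080.
Phase 2: 16,322.4080·(1 + 0.026)^12 ≈ 22,210.2046.

£22,210.20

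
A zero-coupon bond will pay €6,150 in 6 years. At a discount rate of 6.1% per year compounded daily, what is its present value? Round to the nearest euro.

€4,265

Growth factor = (1 + 0.061/365)^2190 ≈ 1.441911148.
P = 6,150/1.441911148 ≈ 4,265.1727.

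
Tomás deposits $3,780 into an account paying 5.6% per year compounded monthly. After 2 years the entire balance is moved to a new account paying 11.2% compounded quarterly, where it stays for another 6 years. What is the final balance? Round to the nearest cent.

Phase 1: 3,780·(1 + 0.056/12)^24 ≈ 4,226.8773.
Phase 2: 4,226.8773·(1 + 0.028)^24 ≈ 8,200.7654.

$8,200.77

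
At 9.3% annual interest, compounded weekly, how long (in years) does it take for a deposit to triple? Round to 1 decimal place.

11.8 years

(1 + 0.00178846)^(52t) = 3.
52t = ln 3 / ln(1 + 0.00178846) ≈ 1.0986/0.00178686 ≈ 614.8270.
t ≈ 11.8236.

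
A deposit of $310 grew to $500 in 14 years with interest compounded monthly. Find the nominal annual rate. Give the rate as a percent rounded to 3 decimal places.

The 168-period growth factor is 500/310 = 1.6129.
r/12 = 1.6129^(1/168) − 1 ≈ 0.0028495, so r ≈ 12·0.0028495 = 3.41940%.

3.419%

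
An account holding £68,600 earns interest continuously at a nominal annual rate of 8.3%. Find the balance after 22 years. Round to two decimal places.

£425,937.46

A = P·e^(rt) = 68,600·e^(0.083·22) = 68,600·e^1.826.
e^1.826 ≈ 6.20900091656, so A ≈ 425,937.4629.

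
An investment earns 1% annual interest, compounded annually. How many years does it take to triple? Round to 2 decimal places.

110.41 years

(1 + 0.01)^t = 3.
t = ln 3 / ln(1 + 0.01) ≈ 1.0986/0.00995033 ≈ 110.4096.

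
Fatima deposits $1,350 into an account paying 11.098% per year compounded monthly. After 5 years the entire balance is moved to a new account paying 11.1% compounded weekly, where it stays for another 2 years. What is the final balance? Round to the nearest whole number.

After 5 years at 11.098%: 1,350 × 1.737330538 ≈ 2,345.3962.
Then 2 years at 11.1%: 2,345.3962 × 1.248275994 ≈ 2,927.7018.

$2,928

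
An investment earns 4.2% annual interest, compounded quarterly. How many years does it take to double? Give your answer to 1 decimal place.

(1 + 0.0105)^(4t) = 2.
4t = ln 2 / ln(1 + 0.0105) ≈ 0.69315/0.0104453 ≈ 66.3600.
t ≈ 16.5900.

16.6 years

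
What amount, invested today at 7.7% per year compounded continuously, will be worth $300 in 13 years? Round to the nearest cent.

P = A·e^(−rt) = 300·e^(−1.001).
e^(−1.001) ≈ 0.367511746, so P ≈ 110.2535.

$110.25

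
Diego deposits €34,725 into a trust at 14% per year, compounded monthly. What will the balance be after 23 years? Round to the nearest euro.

€853,053

Periodic rate = 14%/12 = 0.0116667; periods = 12·23 = 276.
A = 34,725·(1 + 0.14/12)^276 ≈ 34,725·24.5659538073 ≈ 853,052.7460.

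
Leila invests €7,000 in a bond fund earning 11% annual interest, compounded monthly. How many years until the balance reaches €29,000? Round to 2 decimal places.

We need (1 + 0.00916667)^(12t) = 4.1429, so 12t = ln 4.1429 / ln 1.009167 ≈ 155.7699.
t ≈ 155.7699/12 = 12.9808 years.

12.98 years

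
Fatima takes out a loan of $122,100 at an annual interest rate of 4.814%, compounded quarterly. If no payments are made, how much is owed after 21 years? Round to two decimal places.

Periodic rate = 4.814%/4 = 0.012035; periods = 4·21 = 84.
A = 122,100·(1 + 0.012035)^84 ≈ 122,100·2.73164786538 ≈ 333,534.2044.

$333,534.20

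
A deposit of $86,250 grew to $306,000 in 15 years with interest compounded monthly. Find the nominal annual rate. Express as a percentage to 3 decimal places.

8.472%

The 180-period growth factor is 306,000/86,250 = 3.54783.
r/12 = 3.54783^(1/180) − 1 ≈ 0.00706, so r ≈ 12·0.00706 = 8.47200%.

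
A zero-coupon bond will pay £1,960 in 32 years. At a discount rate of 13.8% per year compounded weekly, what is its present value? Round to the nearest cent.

£23.82

Growth factor = (1 + 0.138/52)^1664 ≈ 82.28185868.
P = 1,960/82.28185868 ≈ 23.8206.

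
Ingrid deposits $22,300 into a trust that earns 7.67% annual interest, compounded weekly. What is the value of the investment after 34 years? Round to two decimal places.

Growth factor = (1 + 0.001475)^1768 ≈ 13.5431195573.
A ≈ 22,300 × 13.5431195573 ≈ 302,011.5661.

$302,011.57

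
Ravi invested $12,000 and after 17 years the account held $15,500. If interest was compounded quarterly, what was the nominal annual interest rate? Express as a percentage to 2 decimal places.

1.51%

The 68-period growth factor is 15,500/12,000 = 1.29167.
r/4 = 1.29167^(1/68) − 1 ≈ 0.00377082, so r ≈ 4·0.00377082 = 1.50833%.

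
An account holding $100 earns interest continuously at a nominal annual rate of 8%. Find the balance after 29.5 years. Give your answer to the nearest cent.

A = P·e^(rt) = 100·e^(0.08·29.5) = 100·e^2.36.
e^2.36 ≈ 10.59095145, so A ≈ 1,059.0951.

$1,059.10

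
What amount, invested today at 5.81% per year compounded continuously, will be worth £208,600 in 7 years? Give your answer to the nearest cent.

P = A·e^(−rt) = 208,600·e^(−0.4067).
e^(−0.4067) ≈ 0.665843913516, so P ≈ 138,895.0404.

£138,895.04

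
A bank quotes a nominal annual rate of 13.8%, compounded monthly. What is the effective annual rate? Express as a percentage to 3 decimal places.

14.707%

One year is 12 periods at 0.0115 each: (1 + 0.0115)^12 ≈ 1.147072.
EAR = 1.147072 − 1 ≈ 14.70719%.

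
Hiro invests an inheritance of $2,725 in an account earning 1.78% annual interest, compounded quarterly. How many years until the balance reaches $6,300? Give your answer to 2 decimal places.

47.19 years

We need (1 + 0.00445)^(4t) = 2.3119, so 4t = ln 2.3119 / ln 1.00445 ≈ 188.7516.
t ≈ 188.7516/4 = 47.1879 years.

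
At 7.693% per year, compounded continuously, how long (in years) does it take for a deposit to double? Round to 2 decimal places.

e^(0.07693t) = 2, so 0.07693t = ln 2 ≈ 0.69315.
t ≈ 0.69315/0.07693 ≈ 9.0101.

9.01 years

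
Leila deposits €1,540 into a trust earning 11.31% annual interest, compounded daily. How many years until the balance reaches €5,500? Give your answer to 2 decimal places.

We need (1 + 0.000309863)^(365t) = 3.5714, so 365t = ln 3.5714 / ln 1.00031 ≈ 4108.7927.
t ≈ 4108.7927/365 = 11.2570 years.

11.26 years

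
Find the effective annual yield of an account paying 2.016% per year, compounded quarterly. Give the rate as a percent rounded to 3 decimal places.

2.031%

EAR = (1 + 2.016%/4)^4 − 1 = (1 + 0.00504)^4 − 1.
(1 + 0.00504)^4 ≈ 1.020313, so EAR ≈ 2.03129%.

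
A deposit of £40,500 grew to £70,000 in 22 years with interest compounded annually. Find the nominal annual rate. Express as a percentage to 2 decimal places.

(1 + r)^22 = 70,000/40,500 = 1.7284.
1 + r = 1.7284^(1/22) ≈ 1.025184, so r ≈ 0.0251843.
r ≈ 2.51843%.

2.52%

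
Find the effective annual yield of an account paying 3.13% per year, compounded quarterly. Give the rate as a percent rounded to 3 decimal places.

EAR = (1 + 3.13%/4)^4 − 1 = (1 + 0.007825)^4 − 1.
(1 + 0.007825)^4 ≈ 1.031669, so EAR ≈ 3.16693%.

3.167%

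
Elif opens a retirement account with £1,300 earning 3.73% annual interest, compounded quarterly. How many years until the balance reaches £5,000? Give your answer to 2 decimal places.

36.28 years

We need (1 + 0.009325)^(4t) = 3.8462, so 4t = ln 3.8462 / ln 1.009325 ≈ 145.1308.
t ≈ 145.1308/4 = 36.2827 years.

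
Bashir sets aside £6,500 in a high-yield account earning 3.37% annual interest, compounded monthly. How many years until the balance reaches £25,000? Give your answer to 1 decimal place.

40.0 years

(1 + 0.00280833)^(12t) = 25,000/6,500 = 3.8462.
12t·ln(1 + 0.00280833) = ln(3.8462); 12t = 1.3471/0.0028044 ≈ 480.3434.
t ≈ 40.0286 years.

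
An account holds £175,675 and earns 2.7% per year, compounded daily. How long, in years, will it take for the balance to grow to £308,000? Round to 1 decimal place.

We need (1 + 0.0000739726)^(365t) = 1.7532, so 365t = ln 1.7532 / ln 1.000074 ≈ 7590.4434.
t ≈ 7590.4434/365 = 20.7957 years.

20.8 years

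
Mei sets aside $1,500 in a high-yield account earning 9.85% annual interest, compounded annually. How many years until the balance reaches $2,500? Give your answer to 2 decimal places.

(1 + 0.0985)^t = 2,500/1,500 = 1.6667.
t·ln(1 + 0.0985) = ln(1.6667); t = 0.51083/0.0939456 ≈ 5.4375.

5.44 years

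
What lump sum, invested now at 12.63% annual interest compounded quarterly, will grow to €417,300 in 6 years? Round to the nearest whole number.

Periodic rate = 12.63%/4 = 0.031575; 24 periods.
P = 417,300/(1 + 0.031575)^24 ≈ 417,300/2.10872237111 ≈ 197,892.3379.

€197,892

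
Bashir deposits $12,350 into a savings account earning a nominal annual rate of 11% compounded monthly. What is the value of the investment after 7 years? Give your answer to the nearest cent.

$26,579.71

Growth factor = (1 + 0.11/12)^84 ≈ 2.1522036124.
A ≈ 12,350 × 2.1522036124 ≈ 26,579.7146.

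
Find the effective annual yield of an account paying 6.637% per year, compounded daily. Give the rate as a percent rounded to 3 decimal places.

One year is 365 periods at 0.000181836 each: (1 + 0.000181836)^365 ≈ 1.068616.
EAR = 1.068616 − 1 ≈ 6.86156%.

6.862%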